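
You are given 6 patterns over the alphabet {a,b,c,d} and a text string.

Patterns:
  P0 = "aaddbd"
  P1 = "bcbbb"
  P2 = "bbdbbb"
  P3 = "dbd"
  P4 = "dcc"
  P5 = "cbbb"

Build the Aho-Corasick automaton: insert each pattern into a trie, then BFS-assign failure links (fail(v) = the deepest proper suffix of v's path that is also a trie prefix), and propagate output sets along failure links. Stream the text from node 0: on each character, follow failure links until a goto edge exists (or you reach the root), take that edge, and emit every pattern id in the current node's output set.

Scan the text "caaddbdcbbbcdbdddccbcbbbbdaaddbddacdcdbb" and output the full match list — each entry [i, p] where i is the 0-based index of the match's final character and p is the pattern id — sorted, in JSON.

Build automaton:
Trie nodes:
  0='ε' goto a→1 b→7 c→22 d→17
  1='a' goto a→2
  2='aa' goto d→3
  3='aad' goto d→4
  4='aadd' goto b→5
  5='aaddb' goto d→6
  6='aaddbd' goto ·  ←P0
  7='b' goto b→12 c→8
  8='bc' goto b→9
  9='bcb' goto b→10
  10='bcbb' goto b→11
  11='bcbbb' goto ·  ←P1
  12='bb' goto d→13
  13='bbd' goto b→14
  14='bbdb' goto b→15
  15='bbdbb' goto b→16
  16='bbdbbb' goto ·  ←P2
  17='d' goto b→18 c→20
  18='db' goto d→19
  19='dbd' goto ·  ←P3
  20='dc' goto c→21
  21='dcc' goto ·  ←P4
  22='c' goto b→23
  23='cb' goto b→24
  24='cbb' goto b→25
  25='cbbb' goto ·  ←P5

BFS fail/out derivation:
  n1('a'): parent n0 fail=0; on 'a' 0 → fail=0;  out ∅∪∅=∅
  n7('b'): parent n0 fail=0; on 'b' 0 → fail=0;  out ∅∪∅=∅
  n17('d'): parent n0 fail=0; on 'd' 0 → fail=0;  out ∅∪∅=∅
  n22('c'): parent n0 fail=0; on 'c' 0 → fail=0;  out ∅∪∅=∅
  n2('aa'): parent n1 fail=0; on 'a' 0 → fail=1;  out ∅∪∅=∅
  n8('bc'): parent n7 fail=0; on 'c' 0 → fail=22;  out ∅∪∅=∅
  n12('bb'): parent n7 fail=0; on 'b' 0 → fail=7;  out ∅∪∅=∅
  n18('db'): parent n17 fail=0; on 'b' 0 → fail=7;  out ∅∪∅=∅
  n20('dc'): parent n17 fail=0; on 'c' 0 → fail=22;  out ∅∪∅=∅
  n23('cb'): parent n22 fail=0; on 'b' 0 → fail=7;  out ∅∪∅=∅
  n3('aad'): parent n2 fail=1; on 'd' 1→0 → fail=17;  out ∅∪∅=∅
  n9('bcb'): parent n8 fail=22; on 'b' 22 → fail=23;  out ∅∪∅=∅
  n13('bbd'): parent n12 fail=7; on 'd' 7→0 → fail=17;  out ∅∪∅=∅
  n19('dbd'): parent n18 fail=7; on 'd' 7→0 → fail=17;  out {3}∪∅={3}
  n21('dcc'): parent n20 fail=22; on 'c' 22→0 → fail=22;  out {4}∪∅={4}
  n24('cbb'): parent n23 fail=7; on 'b' 7 → fail=12;  out ∅∪∅=∅
  n4('aadd'): parent n3 fail=17; on 'd' 17→0 → fail=17;  out ∅∪∅=∅
  n10('bcbb'): parent n9 fail=23; on 'b' 23 → fail=24;  out ∅∪∅=∅
  n14('bbdb'): parent n13 fail=17; on 'b' 17 → fail=18;  out ∅∪∅=∅
  n25('cbbb'): parent n24 fail=12; on 'b' 12→7 → fail=12;  out {5}∪∅={5}
  n5('aaddb'): parent n4 fail=17; on 'b' 17 → fail=18;  out ∅∪∅=∅
  n11('bcbbb'): parent n10 fail=24; on 'b' 24 → fail=25;  out {1}∪{5}={1,5}
  n15('bbdbb'): parent n14 fail=18; on 'b' 18→7 → fail=12;  out ∅∪∅=∅
  n6('aaddbd'): parent n5 fail=18; on 'd' 18 → fail=19;  out {0}∪{3}={0,3}
  n16('bbdbbb'): parent n15 fail=12; on 'b' 12→7 → fail=12;  out {2}∪∅={2}

Run:
[0] read 'c'  n0⇒n22
[1] read 'a'  n22⇒n1 (fail-walked)
[2] read 'a'  n1⇒n2
[3] read 'd'  n2⇒n3
[4] read 'd'  n3⇒n4
[5] read 'b'  n4⇒n5
[6] read 'd'  n5⇒n6  ** P0@[1:6],P3@[4:6]
[7] read 'c'  n6⇒n20 (fail-walked)
[8] read 'b'  n20⇒n23 (fail-walked)
[9] read 'b'  n23⇒n24
[10] read 'b'  n24⇒n25  ** P5@[7:10]
[11] read 'c'  n25⇒n8 (fail-walked)
[12] read 'd'  n8⇒n17 (fail-walked)
[13] read 'b'  n17⇒n18
[14] read 'd'  n18⇒n19  ** P3@[12:14]
[15] read 'd'  n19⇒n17 (fail-walked)
[16] read 'd'  n17⇒n17 (fail-walked)
[17] read 'c'  n17⇒n20
[18] read 'c'  n20⇒n21  ** P4@[16:18]
[19] read 'b'  n21⇒n23 (fail-walked)
[20] read 'c'  n23⇒n8 (fail-walked)
[21] read 'b'  n8⇒n9
[22] read 'b'  n9⇒n10
[23] read 'b'  n10⇒n11  ** P1@[19:23],P5@[20:23]
[24] read 'b'  n11⇒n12 (fail-walked)
[25] read 'd'  n12⇒n13
[26] read 'a'  n13⇒n1 (fail-walked)
[27] read 'a'  n1⇒n2
[28] read 'd'  n2⇒n3
[29] read 'd'  n3⇒n4
[30] read 'b'  n4⇒n5
[31] read 'd'  n5⇒n6  ** P0@[26:31],P3@[29:31]
[32] read 'd'  n6⇒n17 (fail-walked)
[33] read 'a'  n17⇒n1 (fail-walked)
[34] read 'c'  n1⇒n22 (fail-walked)
[35] read 'd'  n22⇒n17 (fail-walked)
[36] read 'c'  n17⇒n20
[37] read 'd'  n20⇒n17 (fail-walked)
[38] read 'b'  n17⇒n18
[39] read 'b'  n18⇒n12 (fail-walked)

All matches (sorted): [[6,0],[6,3],[10,5],[14,3],[18,4],[23,1],[23,5],[31,0],[31,3]]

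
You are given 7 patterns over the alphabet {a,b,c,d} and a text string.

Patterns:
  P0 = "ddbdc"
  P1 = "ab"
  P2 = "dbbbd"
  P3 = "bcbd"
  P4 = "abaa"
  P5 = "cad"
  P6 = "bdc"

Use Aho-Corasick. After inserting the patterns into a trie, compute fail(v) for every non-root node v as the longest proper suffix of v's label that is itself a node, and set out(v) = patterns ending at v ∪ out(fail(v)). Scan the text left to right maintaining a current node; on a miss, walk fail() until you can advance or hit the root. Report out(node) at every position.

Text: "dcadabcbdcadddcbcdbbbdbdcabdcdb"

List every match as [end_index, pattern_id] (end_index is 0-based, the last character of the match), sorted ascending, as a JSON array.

Build:
Trie nodes:
  0='ε' goto a→6 b→12 c→18 d→1
  1='d' goto b→8 d→2
  2='dd' goto b→3
  3='ddb' goto d→4
  4='ddbd' goto c→5
  5='ddbdc' goto ·  [P0 ends]
  6='a' goto b→7
  7='ab' goto a→16  [P1 ends]
  8='db' goto b→9
  9='dbb' goto b→10
  10='dbbb' goto d→11
  11='dbbbd' goto ·  [P2 ends]
  12='b' goto c→13 d→21
  13='bc' goto b→14
  14='bcb' goto d→15
  15='bcbd' goto ·  [P3 ends]
  16='aba' goto a→17
  17='abaa' goto ·  [P4 ends]
  18='c' goto a→19
  19='ca' goto d→20
  20='cad' goto ·  [P5 ends]
  21='bd' goto c→22
  22='bdc' goto ·  [P6 ends]

Failure links (BFS by depth):
  n1('d'): parent n0 fail=0; on 'd' 0 → fail=0;  out ∅∪∅=∅
  n6('a'): parent n0 fail=0; on 'a' 0 → fail=0;  out ∅∪∅=∅
  n12('b'): parent n0 fail=0; on 'b' 0 → fail=0;  out ∅∪∅=∅
  n18('c'): parent n0 fail=0; on 'c' 0 → fail=0;  out ∅∪∅=∅
  n2('dd'): parent n1 fail=0; on 'd' 0 → fail=1;  out ∅∪∅=∅
  n7('ab'): parent n6 fail=0; on 'b' 0 → fail=12;  out {1}∪∅={1}
  n8('db'): parent n1 fail=0; on 'b' 0 → fail=12;  out ∅∪∅=∅
  n13('bc'): parent n12 fail=0; on 'c' 0 → fail=18;  out ∅∪∅=∅
  n19('ca'): parent n18 fail=0; on 'a' 0 → fail=6;  out ∅∪∅=∅
  n21('bd'): parent n12 fail=0; on 'd' 0 → fail=1;  out ∅∪∅=∅
  n3('ddb'): parent n2 fail=1; on 'b' 1 → fail=8;  out ∅∪∅=∅
  n9('dbb'): parent n8 fail=12; on 'b' 12→0 → fail=12;  out ∅∪∅=∅
  n14('bcb'): parent n13 fail=18; on 'b' 18→0 → fail=12;  out ∅∪∅=∅
  n16('aba'): parent n7 fail=12; on 'a' 12→0 → fail=6;  out ∅∪∅=∅
  n20('cad'): parent n19 fail=6; on 'd' 6→0 → fail=1;  out {5}∪∅={5}
  n22('bdc'): parent n21 fail=1; on 'c' 1→0 → fail=18;  out {6}∪∅={6}
  n4('ddbd'): parent n3 fail=8; on 'd' 8→12 → fail=21;  out ∅∪∅=∅
  n10('dbbb'): parent n9 fail=12; on 'b' 12→0 → fail=12;  out ∅∪∅=∅
  n15('bcbd'): parent n14 fail=12; on 'd' 12 → fail=21;  out {3}∪∅={3}
  n17('abaa'): parent n16 fail=6; on 'a' 6→0 → fail=6;  out {4}∪∅={4}
  n5('ddbdc'): parent n4 fail=21; on 'c' 21 → fail=22;  out {0}∪{6}={0,6}
  n11('dbbbd'): parent n10 fail=12; on 'd' 12 → fail=21;  out {2}∪∅={2}

Scan:
pos 0 'd': at 1
pos 1 'c': at 18 (fail-walked)
pos 2 'a': at 19
pos 3 'd': at 20  emit P5@[1:3]
pos 4 'a': at 6 (fail-walked)
pos 5 'b': at 7  emit P1@[4:5]
pos 6 'c': at 13 (fail-walked)
pos 7 'b': at 14
pos 8 'd': at 15  emit P3@[5:8]
pos 9 'c': at 22 (fail-walked)  emit P6@[7:9]
pos 10 'a': at 19 (fail-walked)
pos 11 'd': at 20  emit P5@[9:11]
pos 12 'd': at 2 (fail-walked)
pos 13 'd': at 2 (fail-walked)
pos 14 'c': at 18 (fail-walked)
pos 15 'b': at 12 (fail-walked)
pos 16 'c': at 13
pos 17 'd': at 1 (fail-walked)
pos 18 'b': at 8
pos 19 'b': at 9
pos 20 'b': at 10
pos 21 'd': at 11  emit P2@[17:21]
pos 22 'b': at 8 (fail-walked)
pos 23 'd': at 21 (fail-walked)
pos 24 'c': at 22  emit P6@[22:24]
pos 25 'a': at 19 (fail-walked)
pos 26 'b': at 7 (fail-walked)  emit P1@[25:26]
pos 27 'd': at 21 (fail-walked)
pos 28 'c': at 22  emit P6@[26:28]
pos 29 'd': at 1 (fail-walked)
pos 30 'b': at 8

Result: [[3,5],[5,1],[8,3],[9,6],[11,5],[21,2],[24,6],[26,1],[28,6]]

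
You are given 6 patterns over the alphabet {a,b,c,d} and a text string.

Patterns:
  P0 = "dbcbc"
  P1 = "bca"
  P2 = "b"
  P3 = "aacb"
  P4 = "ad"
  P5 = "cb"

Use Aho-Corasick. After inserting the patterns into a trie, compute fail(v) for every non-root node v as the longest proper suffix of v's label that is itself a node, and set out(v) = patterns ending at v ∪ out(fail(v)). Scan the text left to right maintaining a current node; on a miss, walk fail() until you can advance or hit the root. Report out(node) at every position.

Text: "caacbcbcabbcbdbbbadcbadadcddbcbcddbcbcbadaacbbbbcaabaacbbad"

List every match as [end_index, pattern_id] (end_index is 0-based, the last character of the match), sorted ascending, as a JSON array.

Build:
Trie nodes:
  n0 'ε': a→9 b→6 c→14 d→1
  n1 'd': b→2
  n2 'db': c→3
  n3 'dbc': b→4
  n4 'dbcb': c→5
  n5 'dbcbc': ·  ←P0
  n6 'b': c→7  ←P2
  n7 'bc': a→8
  n8 'bca': ·  ←P1
  n9 'a': a→10 d→13
  n10 'aa': c→11
  n11 'aac': b→12
  n12 'aacb': ·  ←P3
  n13 'ad': ·  ←P4
  n14 'c': b→15
  n15 'cb': ·  ←P5

BFS fail/out derivation:
  n1('d'): parent n0 fail=0; on 'd' 0 → fail=0;  out ∅∪∅=∅
  n6('b'): parent n0 fail=0; on 'b' 0 → fail=0;  out {2}∪∅={2}
  n9('a'): parent n0 fail=0; on 'a' 0 → fail=0;  out ∅∪∅=∅
  n14('c'): parent n0 fail=0; on 'c' 0 → fail=0;  out ∅∪∅=∅
  n2('db'): parent n1 fail=0; on 'b' 0 → fail=6;  out ∅∪{2}={2}
  n7('bc'): parent n6 fail=0; on 'c' 0 → fail=14;  out ∅∪∅=∅
  n10('aa'): parent n9 fail=0; on 'a' 0 → fail=9;  out ∅∪∅=∅
  n13('ad'): parent n9 fail=0; on 'd' 0 → fail=1;  out {4}∪∅={4}
  n15('cb'): parent n14 fail=0; on 'b' 0 → fail=6;  out {5}∪{2}={2,5}
  n3('dbc'): parent n2 fail=6; on 'c' 6 → fail=7;  out ∅∪∅=∅
  n8('bca'): parent n7 fail=14; on 'a' 14→0 → fail=9;  out {1}∪∅={1}
  n11('aac'): parent n10 fail=9; on 'c' 9→0 → fail=14;  out ∅∪∅=∅
  n4('dbcb'): parent n3 fail=7; on 'b' 7→14 → fail=15;  out ∅∪{2,5}={2,5}
  n12('aacb'): parent n11 fail=14; on 'b' 14 → fail=15;  out {3}∪{2,5}={2,3,5}
  n5('dbcbc'): parent n4 fail=15; on 'c' 15→6 → fail=7;  out {0}∪∅={0}

Scan:
[0] read 'c'  n0⇒n14
[1] read 'a'  n14⇒n9 (via fail)
[2] read 'a'  n9⇒n10
[3] read 'c'  n10⇒n11
[4] read 'b'  n11⇒n12  → match P2@[4:4],P3@[1:4],P5@[3:4]
[5] read 'c'  n12⇒n7 (via fail)
[6] read 'b'  n7⇒n15 (via fail)  → match P2@[6:6],P5@[5:6]
[7] read 'c'  n15⇒n7 (via fail)
[8] read 'a'  n7⇒n8  → match P1@[6:8]
[9] read 'b'  n8⇒n6 (via fail)  → match P2@[9:9]
[10] read 'b'  n6⇒n6 (via fail)  → match P2@[10:10]
[11] read 'c'  n6⇒n7
[12] read 'b'  n7⇒n15 (via fail)  → match P2@[12:12],P5@[11:12]
[13] read 'd'  n15⇒n1 (via fail)
[14] read 'b'  n1⇒n2  → match P2@[14:14]
[15] read 'b'  n2⇒n6 (via fail)  → match P2@[15:15]
[16] read 'b'  n6⇒n6 (via fail)  → match P2@[16:16]
[17] read 'a'  n6⇒n9 (via fail)
[18] read 'd'  n9⇒n13  → match P4@[17:18]
[19] read 'c'  n13⇒n14 (via fail)
[20] read 'b'  n14⇒n15  → match P2@[20:20],P5@[19:20]
[21] read 'a'  n15⇒n9 (via fail)
[22] read 'd'  n9⇒n13  → match P4@[21:22]
[23] read 'a'  n13⇒n9 (via fail)
[24] read 'd'  n9⇒n13  → match P4@[23:24]
[25] read 'c'  n13⇒n14 (via fail)
[26] read 'd'  n14⇒n1 (via fail)
[27] read 'd'  n1⇒n1 (via fail)
[28] read 'b'  n1⇒n2  → match P2@[28:28]
[29] read 'c'  n2⇒n3
[30] read 'b'  n3⇒n4  → match P2@[30:30],P5@[29:30]
[31] read 'c'  n4⇒n5  → match P0@[27:31]
[32] read 'd'  n5⇒n1 (via fail)
[33] read 'd'  n1⇒n1 (via fail)
[34] read 'b'  n1⇒n2  → match P2@[34:34]
[35] read 'c'  n2⇒n3
[36] read 'b'  n3⇒n4  → match P2@[36:36],P5@[35:36]
[37] read 'c'  n4⇒n5  → match P0@[33:37]
[38] read 'b'  n5⇒n15 (via fail)  → match P2@[38:38],P5@[37:38]
[39] read 'a'  n15⇒n9 (via fail)
[40] read 'd'  n9⇒n13  → match P4@[39:40]
[41] read 'a'  n13⇒n9 (via fail)
[42] read 'a'  n9⇒n10
[43] read 'c'  n10⇒n11
[44] read 'b'  n11⇒n12  → match P2@[44:44],P3@[41:44],P5@[43:44]
[45] read 'b'  n12⇒n6 (via fail)  → match P2@[45:45]
[46] read 'b'  n6⇒n6 (via fail)  → match P2@[46:46]
[47] read 'b'  n6⇒n6 (via fail)  → match P2@[47:47]
[48] read 'c'  n6⇒n7
[49] read 'a'  n7⇒n8  → match P1@[47:49]
[50] read 'a'  n8⇒n10 (via fail)
[51] read 'b'  n10⇒n6 (via fail)  → match P2@[51:51]
[52] read 'a'  n6⇒n9 (via fail)
[53] read 'a'  n9⇒n10
[54] read 'c'  n10⇒n11
[55] read 'b'  n11⇒n12  → match P2@[55:55],P3@[52:55],P5@[54:55]
[56] read 'b'  n12⇒n6 (via fail)  → match P2@[56:56]
[57] read 'a'  n6⇒n9 (via fail)
[58] read 'd'  n9⇒n13  → match P4@[57:58]

Matches: [[4,2],[4,3],[4,5],[6,2],[6,5],[8,1],[9,2],[10,2],[12,2],[12,5],[14,2],[15,2],[16,2],[18,4],[20,2],[20,5],[22,4],[24,4],[28,2],[30,2],[30,5],[31,0],[34,2],[36,2],[36,5],[37,0],[38,2],[38,5],[40,4],[44,2],[44,3],[44,5],[45,2],[46,2],[47,2],[49,1],[51,2],[55,2],[55,3],[55,5],[56,2],[58,4]]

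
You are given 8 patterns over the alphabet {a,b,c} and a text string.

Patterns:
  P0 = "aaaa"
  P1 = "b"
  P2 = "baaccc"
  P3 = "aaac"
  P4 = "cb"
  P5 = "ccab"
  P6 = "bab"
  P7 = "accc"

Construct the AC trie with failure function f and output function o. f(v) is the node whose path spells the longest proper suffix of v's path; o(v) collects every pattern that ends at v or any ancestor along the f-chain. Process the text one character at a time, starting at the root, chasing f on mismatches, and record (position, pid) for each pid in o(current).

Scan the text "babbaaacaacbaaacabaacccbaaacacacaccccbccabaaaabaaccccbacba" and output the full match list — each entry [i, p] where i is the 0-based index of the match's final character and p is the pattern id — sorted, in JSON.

Build automaton:
Trie nodes:
  0='ε' goto a→1 b→5 c→12
  1='a' goto a→2 c→18
  2='aa' goto a→3
  3='aaa' goto a→4 c→11
  4='aaaa' goto ·  [P0 ends]
  5='b' goto a→6  [P1 ends]
  6='ba' goto a→7 b→17
  7='baa' goto c→8
  8='baac' goto c→9
  9='baacc' goto c→10
  10='baaccc' goto ·  [P2 ends]
  11='aaac' goto ·  [P3 ends]
  12='c' goto b→13 c→14
  13='cb' goto ·  [P4 ends]
  14='cc' goto a→15
  15='cca' goto b→16
  16='ccab' goto ·  [P5 ends]
  17='bab' goto ·  [P6 ends]
  18='ac' goto c→19
  19='acc' goto c→20
  20='accc' goto ·  [P7 ends]

BFS fail/out derivation:
  fail(1) 'a': from fail(0)=0 chase 'a': 0 ⇒ 0;  out=∅∪out(0)=∅
  fail(5) 'b': from fail(0)=0 chase 'b': 0 ⇒ 0;  out={1}∪out(0)={1}
  fail(12) 'c': from fail(0)=0 chase 'c': 0 ⇒ 0;  out=∅∪out(0)=∅
  fail(2) 'aa': from fail(1)=0 chase 'a': 0 ⇒ 1;  out=∅∪out(1)=∅
  fail(6) 'ba': from fail(5)=0 chase 'a': 0 ⇒ 1;  out=∅∪out(1)=∅
  fail(13) 'cb': from fail(12)=0 chase 'b': 0 ⇒ 5;  out={4}∪out(5)={1,4}
  fail(14) 'cc': from fail(12)=0 chase 'c': 0 ⇒ 12;  out=∅∪out(12)=∅
  fail(18) 'ac': from fail(1)=0 chase 'c': 0 ⇒ 12;  out=∅∪out(12)=∅
  fail(3) 'aaa': from fail(2)=1 chase 'a': 1 ⇒ 2;  out=∅∪out(2)=∅
  fail(7) 'baa': from fail(6)=1 chase 'a': 1 ⇒ 2;  out=∅∪out(2)=∅
  fail(15) 'cca': from fail(14)=12 chase 'a': 12→0 ⇒ 1;  out=∅∪out(1)=∅
  fail(17) 'bab': from fail(6)=1 chase 'b': 1→0 ⇒ 5;  out={6}∪out(5)={1,6}
  fail(19) 'acc': from fail(18)=12 chase 'c': 12 ⇒ 14;  out=∅∪out(14)=∅
  fail(4) 'aaaa': from fail(3)=2 chase 'a': 2 ⇒ 3;  out={0}∪out(3)={0}
  fail(8) 'baac': from fail(7)=2 chase 'c': 2→1 ⇒ 18;  out=∅∪out(18)=∅
  fail(11) 'aaac': from fail(3)=2 chase 'c': 2→1 ⇒ 18;  out={3}∪out(18)={3}
  fail(16) 'ccab': from fail(15)=1 chase 'b': 1→0 ⇒ 5;  out={5}∪out(5)={1,5}
  fail(20) 'accc': from fail(19)=14 chase 'c': 14→12 ⇒ 14;  out={7}∪out(14)={7}
  fail(9) 'baacc': from fail(8)=18 chase 'c': 18 ⇒ 19;  out=∅∪out(19)=∅
  fail(10) 'baaccc': from fail(9)=19 chase 'c': 19 ⇒ 20;  out={2}∪out(20)={2,7}

Text stream:
pos 0 'b': at 5  emit P1@[0:0]
pos 1 'a': at 6
pos 2 'b': at 17  emit P1@[2:2],P6@[0:2]
pos 3 'b': at 5 (via fail)  emit P1@[3:3]
pos 4 'a': at 6
pos 5 'a': at 7
pos 6 'a': at 3 (via fail)
pos 7 'c': at 11  emit P3@[4:7]
pos 8 'a': at 1 (via fail)
pos 9 'a': at 2
pos 10 'c': at 18 (via fail)
pos 11 'b': at 13 (via fail)  emit P1@[11:11],P4@[10:11]
pos 12 'a': at 6 (via fail)
pos 13 'a': at 7
pos 14 'a': at 3 (via fail)
pos 15 'c': at 11  emit P3@[12:15]
pos 16 'a': at 1 (via fail)
pos 17 'b': at 5 (via fail)  emit P1@[17:17]
pos 18 'a': at 6
pos 19 'a': at 7
pos 20 'c': at 8
pos 21 'c': at 9
pos 22 'c': at 10  emit P2@[17:22],P7@[19:22]
pos 23 'b': at 13 (via fail)  emit P1@[23:23],P4@[22:23]
pos 24 'a': at 6 (via fail)
pos 25 'a': at 7
pos 26 'a': at 3 (via fail)
pos 27 'c': at 11  emit P3@[24:27]
pos 28 'a': at 1 (via fail)
pos 29 'c': at 18
pos 30 'a': at 1 (via fail)
pos 31 'c': at 18
pos 32 'a': at 1 (via fail)
pos 33 'c': at 18
pos 34 'c': at 19
pos 35 'c': at 20  emit P7@[32:35]
pos 36 'c': at 14 (via fail)
pos 37 'b': at 13 (via fail)  emit P1@[37:37],P4@[36:37]
pos 38 'c': at 12 (via fail)
pos 39 'c': at 14
pos 40 'a': at 15
pos 41 'b': at 16  emit P1@[41:41],P5@[38:41]
pos 42 'a': at 6 (via fail)
pos 43 'a': at 7
pos 44 'a': at 3 (via fail)
pos 45 'a': at 4  emit P0@[42:45]
pos 46 'b': at 5 (via fail)  emit P1@[46:46]
pos 47 'a': at 6
pos 48 'a': at 7
pos 49 'c': at 8
pos 50 'c': at 9
pos 51 'c': at 10  emit P2@[46:51],P7@[48:51]
pos 52 'c': at 14 (via fail)
pos 53 'b': at 13 (via fail)  emit P1@[53:53],P4@[52:53]
pos 54 'a': at 6 (via fail)
pos 55 'c': at 18 (via fail)
pos 56 'b': at 13 (via fail)  emit P1@[56:56],P4@[55:56]
pos 57 'a': at 6 (via fail)

Matches: [[0,1],[2,1],[2,6],[3,1],[7,3],[11,1],[11,4],[15,3],[17,1],[22,2],[22,7],[23,1],[23,4],[27,3],[35,7],[37,1],[37,4],[41,1],[41,5],[45,0],[46,1],[51,2],[51,7],[53,1],[53,4],[56,1],[56,4]]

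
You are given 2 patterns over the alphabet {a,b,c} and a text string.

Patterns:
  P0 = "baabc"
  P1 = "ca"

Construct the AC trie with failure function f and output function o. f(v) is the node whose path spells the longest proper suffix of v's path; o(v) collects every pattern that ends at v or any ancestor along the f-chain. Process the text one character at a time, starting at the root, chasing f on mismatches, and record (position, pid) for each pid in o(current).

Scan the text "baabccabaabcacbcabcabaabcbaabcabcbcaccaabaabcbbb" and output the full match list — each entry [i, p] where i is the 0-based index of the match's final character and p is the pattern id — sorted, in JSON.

Construct AC machine:
Trie (insert patterns):
  n0 'ε': b→1 c→6
  n1 'b': a→2
  n2 'ba': a→3
  n3 'baa': b→4
  n4 'baab': c→5
  n5 'baabc': ·  ←P0
  n6 'c': a→7
  n7 'ca': ·  ←P1

Failure links (BFS by depth):
  n1('b'): parent n0 fail=0; on 'b' 0 → fail=0;  out ∅∪∅=∅
  n6('c'): parent n0 fail=0; on 'c' 0 → fail=0;  out ∅∪∅=∅
  n2('ba'): parent n1 fail=0; on 'a' 0 → fail=0;  out ∅∪∅=∅
  n7('ca'): parent n6 fail=0; on 'a' 0 → fail=0;  out {1}∪∅={1}
  n3('baa'): parent n2 fail=0; on 'a' 0 → fail=0;  out ∅∪∅=∅
  n4('baab'): parent n3 fail=0; on 'b' 0 → fail=1;  out ∅∪∅=∅
  n5('baabc'): parent n4 fail=1; on 'c' 1→0 → fail=6;  out {0}∪∅={0}

Run:
pos 0 'b': at 1
pos 1 'a': at 2
pos 2 'a': at 3
pos 3 'b': at 4
pos 4 'c': at 5  → match P0@[0:4]
pos 5 'c': at 6 ·f
pos 6 'a': at 7  → match P1@[5:6]
pos 7 'b': at 1 ·f
pos 8 'a': at 2
pos 9 'a': at 3
pos 10 'b': at 4
pos 11 'c': at 5  → match P0@[7:11]
pos 12 'a': at 7 ·f  → match P1@[11:12]
pos 13 'c': at 6 ·f
pos 14 'b': at 1 ·f
pos 15 'c': at 6 ·f
pos 16 'a': at 7  → match P1@[15:16]
pos 17 'b': at 1 ·f
pos 18 'c': at 6 ·f
pos 19 'a': at 7  → match P1@[18:19]
pos 20 'b': at 1 ·f
pos 21 'a': at 2
pos 22 'a': at 3
pos 23 'b': at 4
pos 24 'c': at 5  → match P0@[20:24]
pos 25 'b': at 1 ·f
pos 26 'a': at 2
pos 27 'a': at 3
pos 28 'b': at 4
pos 29 'c': at 5  → match P0@[25:29]
pos 30 'a': at 7 ·f  → match P1@[29:30]
pos 31 'b': at 1 ·f
pos 32 'c': at 6 ·f
pos 33 'b': at 1 ·f
pos 34 'c': at 6 ·f
pos 35 'a': at 7  → match P1@[34:35]
pos 36 'c': at 6 ·f
pos 37 'c': at 6 ·f
pos 38 'a': at 7  → match P1@[37:38]
pos 39 'a': at 0 ·f
pos 40 'b': at 1
pos 41 'a': at 2
pos 42 'a': at 3
pos 43 'b': at 4
pos 44 'c': at 5  → match P0@[40:44]
pos 45 'b': at 1 ·f
pos 46 'b': at 1 ·f
pos 47 'b': at 1 ·f

All matches (sorted): [[4,0],[6,1],[11,0],[12,1],[16,1],[19,1],[24,0],[29,0],[30,1],[35,1],[38,1],[44,0]]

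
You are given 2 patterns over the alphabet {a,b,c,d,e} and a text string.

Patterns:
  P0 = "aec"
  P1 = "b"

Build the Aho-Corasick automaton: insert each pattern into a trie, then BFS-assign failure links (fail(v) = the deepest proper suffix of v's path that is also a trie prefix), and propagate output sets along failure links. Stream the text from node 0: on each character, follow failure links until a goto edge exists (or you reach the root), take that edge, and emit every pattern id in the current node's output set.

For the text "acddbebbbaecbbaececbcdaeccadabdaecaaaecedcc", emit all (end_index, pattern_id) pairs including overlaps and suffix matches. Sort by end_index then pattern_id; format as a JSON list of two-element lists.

Build automaton:
Trie nodes:
  n0 'ε': a→1 b→4
  n1 'a': e→2
  n2 'ae': c→3
  n3 'aec': ·  ←P0
  n4 'b': ·  ←P1

Failure links (BFS by depth):
  n1('a'): parent n0 fail=0; on 'a' 0 → fail=0;  out ∅∪∅=∅
  n4('b'): parent n0 fail=0; on 'b' 0 → fail=0;  out {1}∪∅={1}
  n2('ae'): parent n1 fail=0; on 'e' 0 → fail=0;  out ∅∪∅=∅
  n3('aec'): parent n2 fail=0; on 'c' 0 → fail=0;  out {0}∪∅={0}

Scan:
i=0 'a': node 0→1
i=1 'c': node 1→0 ·f
i=2 'd': node 0→0
i=3 'd': node 0→0
i=4 'b': node 0→4  emit P1@[4:4]
i=5 'e': node 4→0 ·f
i=6 'b': node 0→4  emit P1@[6:6]
i=7 'b': node 4→4 ·f  emit P1@[7:7]
i=8 'b': node 4→4 ·f  emit P1@[8:8]
i=9 'a': node 4→1 ·f
i=10 'e': node 1→2
i=11 'c': node 2→3  emit P0@[9:11]
i=12 'b': node 3→4 ·f  emit P1@[12:12]
i=13 'b': node 4→4 ·f  emit P1@[13:13]
i=14 'a': node 4→1 ·f
i=15 'e': node 1→2
i=16 'c': node 2→3  emit P0@[14:16]
i=17 'e': node 3→0 ·f
i=18 'c': node 0→0
i=19 'b': node 0→4  emit P1@[19:19]
i=20 'c': node 4→0 ·f
i=21 'd': node 0→0
i=22 'a': node 0→1
i=23 'e': node 1→2
i=24 'c': node 2→3  emit P0@[22:24]
i=25 'c': node 3→0 ·f
i=26 'a': node 0→1
i=27 'd': node 1→0 ·f
i=28 'a': node 0→1
i=29 'b': node 1→4 ·f  emit P1@[29:29]
i=30 'd': node 4→0 ·f
i=31 'a': node 0→1
i=32 'e': node 1→2
i=33 'c': node 2→3  emit P0@[31:33]
i=34 'a': node 3→1 ·f
i=35 'a': node 1→1 ·f
i=36 'a': node 1→1 ·f
i=37 'e': node 1→2
i=38 'c': node 2→3  emit P0@[36:38]
i=39 'e': node 3→0 ·f
i=40 'd': node 0→0
i=41 'c': node 0→0
i=42 'c': node 0→0

Matches: [[4,1],[6,1],[7,1],[8,1],[11,0],[12,1],[13,1],[16,0],[19,1],[24,0],[29,1],[33,0],[38,0]]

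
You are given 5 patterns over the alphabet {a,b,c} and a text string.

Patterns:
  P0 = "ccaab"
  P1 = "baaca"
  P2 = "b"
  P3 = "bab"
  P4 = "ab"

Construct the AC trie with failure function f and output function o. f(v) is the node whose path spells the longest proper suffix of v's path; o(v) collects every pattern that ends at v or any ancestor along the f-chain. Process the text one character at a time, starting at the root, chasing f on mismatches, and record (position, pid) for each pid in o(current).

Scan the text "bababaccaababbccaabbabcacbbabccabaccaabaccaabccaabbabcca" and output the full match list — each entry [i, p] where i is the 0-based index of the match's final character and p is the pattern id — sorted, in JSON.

Build:
Trie nodes:
  n0 'ε': a→12 b→6 c→1
  n1 'c': c→2
  n2 'cc': a→3
  n3 'cca': a→4
  n4 'ccaa': b→5
  n5 'ccaab': ·  [P0 ends]
  n6 'b': a→7  [P2 ends]
  n7 'ba': a→8 b→11
  n8 'baa': c→9
  n9 'baac': a→10
  n10 'baaca': ·  [P1 ends]
  n11 'bab': ·  [P3 ends]
  n12 'a': b→13
  n13 'ab': ·  [P4 ends]

BFS fail/out derivation:
  n1('c'): parent n0 fail=0; on 'c' 0 → fail=0;  out ∅∪∅=∅
  n6('b'): parent n0 fail=0; on 'b' 0 → fail=0;  out {2}∪∅={2}
  n12('a'): parent n0 fail=0; on 'a' 0 → fail=0;  out ∅∪∅=∅
  n2('cc'): parent n1 fail=0; on 'c' 0 → fail=1;  out ∅∪∅=∅
  n7('ba'): parent n6 fail=0; on 'a' 0 → fail=12;  out ∅∪∅=∅
  n13('ab'): parent n12 fail=0; on 'b' 0 → fail=6;  out {4}∪{2}={2,4}
  n3('cca'): parent n2 fail=1; on 'a' 1→0 → fail=12;  out ∅∪∅=∅
  n8('baa'): parent n7 fail=12; on 'a' 12→0 → fail=12;  out ∅∪∅=∅
  n11('bab'): parent n7 fail=12; on 'b' 12 → fail=13;  out {3}∪{2,4}={2,3,4}
  n4('ccaa'): parent n3 fail=12; on 'a' 12→0 → fail=12;  out ∅∪∅=∅
  n9('baac'): parent n8 fail=12; on 'c' 12→0 → fail=1;  out ∅∪∅=∅
  n5('ccaab'): parent n4 fail=12; on 'b' 12 → fail=13;  out {0}∪{2,4}={0,2,4}
  n10('baaca'): parent n9 fail=1; on 'a' 1→0 → fail=12;  out {1}∪∅={1}

Text stream:
pos 0 'b': at 6  → match P2@[0:0]
pos 1 'a': at 7
pos 2 'b': at 11  → match P2@[2:2],P3@[0:2],P4@[1:2]
pos 3 'a': at 7 (fail-walked)
pos 4 'b': at 11  → match P2@[4:4],P3@[2:4],P4@[3:4]
pos 5 'a': at 7 (fail-walked)
pos 6 'c': at 1 (fail-walked)
pos 7 'c': at 2
pos 8 'a': at 3
pos 9 'a': at 4
pos 10 'b': at 5  → match P0@[6:10],P2@[10:10],P4@[9:10]
pos 11 'a': at 7 (fail-walked)
pos 12 'b': at 11  → match P2@[12:12],P3@[10:12],P4@[11:12]
pos 13 'b': at 6 (fail-walked)  → match P2@[13:13]
pos 14 'c': at 1 (fail-walked)
pos 15 'c': at 2
pos 16 'a': at 3
pos 17 'a': at 4
pos 18 'b': at 5  → match P0@[14:18],P2@[18:18],P4@[17:18]
pos 19 'b': at 6 (fail-walked)  → match P2@[19:19]
pos 20 'a': at 7
pos 21 'b': at 11  → match P2@[21:21],P3@[19:21],P4@[20:21]
pos 22 'c': at 1 (fail-walked)
pos 23 'a': at 12 (fail-walked)
pos 24 'c': at 1 (fail-walked)
pos 25 'b': at 6 (fail-walked)  → match P2@[25:25]
pos 26 'b': at 6 (fail-walked)  → match P2@[26:26]
pos 27 'a': at 7
pos 28 'b': at 11  → match P2@[28:28],P3@[26:28],P4@[27:28]
pos 29 'c': at 1 (fail-walked)
pos 30 'c': at 2
pos 31 'a': at 3
pos 32 'b': at 13 (fail-walked)  → match P2@[32:32],P4@[31:32]
pos 33 'a': at 7 (fail-walked)
pos 34 'c': at 1 (fail-walked)
pos 35 'c': at 2
pos 36 'a': at 3
pos 37 'a': at 4
pos 38 'b': at 5  → match P0@[34:38],P2@[38:38],P4@[37:38]
pos 39 'a': at 7 (fail-walked)
pos 40 'c': at 1 (fail-walked)
pos 41 'c': at 2
pos 42 'a': at 3
pos 43 'a': at 4
pos 44 'b': at 5  → match P0@[40:44],P2@[44:44],P4@[43:44]
pos 45 'c': at 1 (fail-walked)
pos 46 'c': at 2
pos 47 'a': at 3
pos 48 'a': at 4
pos 49 'b': at 5  → match P0@[45:49],P2@[49:49],P4@[48:49]
pos 50 'b': at 6 (fail-walked)  → match P2@[50:50]
pos 51 'a': at 7
pos 52 'b': at 11  → match P2@[52:52],P3@[50:52],P4@[51:52]
pos 53 'c': at 1 (fail-walked)
pos 54 'c': at 2
pos 55 'a': at 3

Matches: [[0,2],[2,2],[2,3],[2,4],[4,2],[4,3],[4,4],[10,0],[10,2],[10,4],[12,2],[12,3],[12,4],[13,2],[18,0],[18,2],[18,4],[19,2],[21,2],[21,3],[21,4],[25,2],[26,2],[28,2],[28,3],[28,4],[32,2],[32,4],[38,0],[38,2],[38,4],[44,0],[44,2],[44,4],[49,0],[49,2],[49,4],[50,2],[52,2],[52,3],[52,4]]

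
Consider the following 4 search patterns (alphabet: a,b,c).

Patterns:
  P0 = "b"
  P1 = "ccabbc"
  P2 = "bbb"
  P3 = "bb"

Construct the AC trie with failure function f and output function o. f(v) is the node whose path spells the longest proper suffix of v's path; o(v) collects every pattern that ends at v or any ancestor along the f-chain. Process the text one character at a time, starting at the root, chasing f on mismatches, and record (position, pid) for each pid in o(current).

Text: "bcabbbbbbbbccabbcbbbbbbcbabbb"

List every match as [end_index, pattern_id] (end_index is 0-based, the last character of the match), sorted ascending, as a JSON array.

Build:
Trie (insert patterns):
  0='ε' goto b→1 c→2
  1='b' goto b→8  ←P0
  2='c' goto c→3
  3='cc' goto a→4
  4='cca' goto b→5
  5='ccab' goto b→6
  6='ccabb' goto c→7
  7='ccabbc' goto ·  ←P1
  8='bb' goto b→9  ←P3
  9='bbb' goto ·  ←P2

Failure links (BFS by depth):
  n1('b'): parent n0 fail=0; on 'b' 0 → fail=0;  out {0}∪∅={0}
  n2('c'): parent n0 fail=0; on 'c' 0 → fail=0;  out ∅∪∅=∅
  n3('cc'): parent n2 fail=0; on 'c' 0 → fail=2;  out ∅∪∅=∅
  n8('bb'): parent n1 fail=0; on 'b' 0 → fail=1;  out {3}∪{0}={0,3}
  n4('cca'): parent n3 fail=2; on 'a' 2→0 → fail=0;  out ∅∪∅=∅
  n9('bbb'): parent n8 fail=1; on 'b' 1 → fail=8;  out {2}∪{0,3}={0,2,3}
  n5('ccab'): parent n4 fail=0; on 'b' 0 → fail=1;  out ∅∪{0}={0}
  n6('ccabb'): parent n5 fail=1; on 'b' 1 → fail=8;  out ∅∪{0,3}={0,3}
  n7('ccabbc'): parent n6 fail=8; on 'c' 8→1→0 → fail=2;  out {1}∪∅={1}

Run:
i=0 'b': node 0→1  → match P0@[0:0]
i=1 'c': node 1→2 ·f
i=2 'a': node 2→0 ·f
i=3 'b': node 0→1  → match P0@[3:3]
i=4 'b': node 1→8  → match P0@[4:4],P3@[3:4]
i=5 'b': node 8→9  → match P0@[5:5],P2@[3:5],P3@[4:5]
i=6 'b': node 9→9 ·f  → match P0@[6:6],P2@[4:6],P3@[5:6]
i=7 'b': node 9→9 ·f  → match P0@[7:7],P2@[5:7],P3@[6:7]
i=8 'b': node 9→9 ·f  → match P0@[8:8],P2@[6:8],P3@[7:8]
i=9 'b': node 9→9 ·f  → match P0@[9:9],P2@[7:9],P3@[8:9]
i=10 'b': node 9→9 ·f  → match P0@[10:10],P2@[8:10],P3@[9:10]
i=11 'c': node 9→2 ·f
i=12 'c': node 2→3
i=13 'a': node 3→4
i=14 'b': node 4→5  → match P0@[14:14]
i=15 'b': node 5→6  → match P0@[15:15],P3@[14:15]
i=16 'c': node 6→7  → match P1@[11:16]
i=17 'b': node 7→1 ·f  → match P0@[17:17]
i=18 'b': node 1→8  → match P0@[18:18],P3@[17:18]
i=19 'b': node 8→9  → match P0@[19:19],P2@[17:19],P3@[18:19]
i=20 'b': node 9→9 ·f  → match P0@[20:20],P2@[18:20],P3@[19:20]
i=21 'b': node 9→9 ·f  → match P0@[21:21],P2@[19:21],P3@[20:21]
i=22 'b': node 9→9 ·f  → match P0@[22:22],P2@[20:22],P3@[21:22]
i=23 'c': node 9→2 ·f
i=24 'b': node 2→1 ·f  → match P0@[24:24]
i=25 'a': node 1→0 ·f
i=26 'b': node 0→1  → match P0@[26:26]
i=27 'b': node 1→8  → match P0@[27:27],P3@[26:27]
i=28 'b': node 8→9  → match P0@[28:28],P2@[26:28],P3@[27:28]

All matches (sorted): [[0,0],[3,0],[4,0],[4,3],[5,0],[5,2],[5,3],[6,0],[6,2],[6,3],[7,0],[7,2],[7,3],[8,0],[8,2],[8,3],[9,0],[9,2],[9,3],[10,0],[10,2],[10,3],[14,0],[15,0],[15,3],[16,1],[17,0],[18,0],[18,3],[19,0],[19,2],[19,3],[20,0],[20,2],[20,3],[21,0],[21,2],[21,3],[22,0],[22,2],[22,3],[24,0],[26,0],[27,0],[27,3],[28,0],[28,2],[28,3]]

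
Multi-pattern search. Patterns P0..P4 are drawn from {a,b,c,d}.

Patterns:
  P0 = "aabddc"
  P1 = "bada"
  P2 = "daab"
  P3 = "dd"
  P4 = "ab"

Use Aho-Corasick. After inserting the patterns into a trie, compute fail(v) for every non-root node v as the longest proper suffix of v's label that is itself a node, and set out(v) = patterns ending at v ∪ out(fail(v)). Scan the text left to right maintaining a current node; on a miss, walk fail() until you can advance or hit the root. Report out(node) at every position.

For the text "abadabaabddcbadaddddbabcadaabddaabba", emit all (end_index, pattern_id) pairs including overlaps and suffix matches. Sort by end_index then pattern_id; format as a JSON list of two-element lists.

Construct AC machine:
Trie (insert patterns):
  0='ε' goto a→1 b→7 d→11
  1='a' goto a→2 b→16
  2='aa' goto b→3
  3='aab' goto d→4
  4='aabd' goto d→5
  5='aabdd' goto c→6
  6='aabddc' goto ·  [P0 ends]
  7='b' goto a→8
  8='ba' goto d→9
  9='bad' goto a→10
  10='bada' goto ·  [P1 ends]
  11='d' goto a→12 d→15
  12='da' goto a→13
  13='daa' goto b→14
  14='daab' goto ·  [P2 ends]
  15='dd' goto ·  [P3 ends]
  16='ab' goto ·  [P4 ends]

BFS fail/out derivation:
  fail(1) 'a': from fail(0)=0 chase 'a': 0 ⇒ 0;  out=∅∪out(0)=∅
  fail(7) 'b': from fail(0)=0 chase 'b': 0 ⇒ 0;  out=∅∪out(0)=∅
  fail(11) 'd': from fail(0)=0 chase 'd': 0 ⇒ 0;  out=∅∪out(0)=∅
  fail(2) 'aa': from fail(1)=0 chase 'a': 0 ⇒ 1;  out=∅∪out(1)=∅
  fail(8) 'ba': from fail(7)=0 chase 'a': 0 ⇒ 1;  out=∅∪out(1)=∅
  fail(12) 'da': from fail(11)=0 chase 'a': 0 ⇒ 1;  out=∅∪out(1)=∅
  fail(15) 'dd': from fail(11)=0 chase 'd': 0 ⇒ 11;  out={3}∪out(11)={3}
  fail(16) 'ab': from fail(1)=0 chase 'b': 0 ⇒ 7;  out={4}∪out(7)={4}
  fail(3) 'aab': from fail(2)=1 chase 'b': 1 ⇒ 16;  out=∅∪out(16)={4}
  fail(9) 'bad': from fail(8)=1 chase 'd': 1→0 ⇒ 11;  out=∅∪out(11)=∅
  fail(13) 'daa': from fail(12)=1 chase 'a': 1 ⇒ 2;  out=∅∪out(2)=∅
  fail(4) 'aabd': from fail(3)=16 chase 'd': 16→7→0 ⇒ 11;  out=∅∪out(11)=∅
  fail(10) 'bada': from fail(9)=11 chase 'a': 11 ⇒ 12;  out={1}∪out(12)={1}
  fail(14) 'daab': from fail(13)=2 chase 'b': 2 ⇒ 3;  out={2}∪out(3)={2,4}
  fail(5) 'aabdd': from fail(4)=11 chase 'd': 11 ⇒ 15;  out=∅∪out(15)={3}
  fail(6) 'aabddc': from fail(5)=15 chase 'c': 15→11→0 ⇒ 0;  out={0}∪out(0)={0}

Text stream:
pos 0 'a': at 1
pos 1 'b': at 16  ** P4@[0:1]
pos 2 'a': at 8 (via fail)
pos 3 'd': at 9
pos 4 'a': at 10  ** P1@[1:4]
pos 5 'b': at 16 (via fail)  ** P4@[4:5]
pos 6 'a': at 8 (via fail)
pos 7 'a': at 2 (via fail)
pos 8 'b': at 3  ** P4@[7:8]
pos 9 'd': at 4
pos 10 'd': at 5  ** P3@[9:10]
pos 11 'c': at 6  ** P0@[6:11]
pos 12 'b': at 7 (via fail)
pos 13 'a': at 8
pos 14 'd': at 9
pos 15 'a': at 10  ** P1@[12:15]
pos 16 'd': at 11 (via fail)
pos 17 'd': at 15  ** P3@[16:17]
pos 18 'd': at 15 (via fail)  ** P3@[17:18]
pos 19 'd': at 15 (via fail)  ** P3@[18:19]
pos 20 'b': at 7 (via fail)
pos 21 'a': at 8
pos 22 'b': at 16 (via fail)  ** P4@[21:22]
pos 23 'c': at 0 (via fail)
pos 24 'a': at 1
pos 25 'd': at 11 (via fail)
pos 26 'a': at 12
pos 27 'a': at 13
pos 28 'b': at 14  ** P2@[25:28],P4@[27:28]
pos 29 'd': at 4 (via fail)
pos 30 'd': at 5  ** P3@[29:30]
pos 31 'a': at 12 (via fail)
pos 32 'a': at 13
pos 33 'b': at 14  ** P2@[30:33],P4@[32:33]
pos 34 'b': at 7 (via fail)
pos 35 'a': at 8

All matches (sorted): [[1,4],[4,1],[5,4],[8,4],[10,3],[11,0],[15,1],[17,3],[18,3],[19,3],[22,4],[28,2],[28,4],[30,3],[33,2],[33,4]]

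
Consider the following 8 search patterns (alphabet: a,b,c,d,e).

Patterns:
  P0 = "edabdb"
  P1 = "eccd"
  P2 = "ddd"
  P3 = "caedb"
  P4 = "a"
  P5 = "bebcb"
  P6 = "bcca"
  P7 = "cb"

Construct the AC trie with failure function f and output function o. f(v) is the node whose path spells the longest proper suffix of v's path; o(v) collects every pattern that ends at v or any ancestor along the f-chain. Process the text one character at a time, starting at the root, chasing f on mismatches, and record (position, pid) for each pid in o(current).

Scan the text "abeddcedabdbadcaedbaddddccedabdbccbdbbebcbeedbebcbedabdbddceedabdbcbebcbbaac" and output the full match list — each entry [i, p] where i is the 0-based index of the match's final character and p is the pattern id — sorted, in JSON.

Construct AC machine:
Trie nodes:
  0='ε' goto a→18 b→19 c→13 d→10 e→1
  1='e' goto c→7 d→2
  2='ed' goto a→3
  3='eda' goto b→4
  4='edab' goto d→5
  5='edabd' goto b→6
  6='edabdb' goto ·  ←P0
  7='ec' goto c→8
  8='ecc' goto d→9
  9='eccd' goto ·  ←P1
  10='d' goto d→11
  11='dd' goto d→12
  12='ddd' goto ·  ←P2
  13='c' goto a→14 b→27
  14='ca' goto e→15
  15='cae' goto d→16
  16='caed' goto b→17
  17='caedb' goto ·  ←P3
  18='a' goto ·  ←P4
  19='b' goto c→24 e→20
  20='be' goto b→21
  21='beb' goto c→22
  22='bebc' goto b→23
  23='bebcb' goto ·  ←P5
  24='bc' goto c→25
  25='bcc' goto a→26
  26='bcca' goto ·  ←P6
  27='cb' goto ·  ←P7

Failure links (BFS by depth):
  n1('e'): parent n0 fail=0; on 'e' 0 → fail=0;  out ∅∪∅=∅
  n10('d'): parent n0 fail=0; on 'd' 0 → fail=0;  out ∅∪∅=∅
  n13('c'): parent n0 fail=0; on 'c' 0 → fail=0;  out ∅∪∅=∅
  n18('a'): parent n0 fail=0; on 'a' 0 → fail=0;  out {4}∪∅={4}
  n19('b'): parent n0 fail=0; on 'b' 0 → fail=0;  out ∅∪∅=∅
  n2('ed'): parent n1 fail=0; on 'd' 0 → fail=10;  out ∅∪∅=∅
  n7('ec'): parent n1 fail=0; on 'c' 0 → fail=13;  out ∅∪∅=∅
  n11('dd'): parent n10 fail=0; on 'd' 0 → fail=10;  out ∅∪∅=∅
  n14('ca'): parent n13 fail=0; on 'a' 0 → fail=18;  out ∅∪{4}={4}
  n20('be'): parent n19 fail=0; on 'e' 0 → fail=1;  out ∅∪∅=∅
  n24('bc'): parent n19 fail=0; on 'c' 0 → fail=13;  out ∅∪∅=∅
  n27('cb'): parent n13 fail=0; on 'b' 0 → fail=19;  out {7}∪∅={7}
  n3('eda'): parent n2 fail=10; on 'a' 10→0 → fail=18;  out ∅∪{4}={4}
  n8('ecc'): parent n7 fail=13; on 'c' 13→0 → fail=13;  out ∅∪∅=∅
  n12('ddd'): parent n11 fail=10; on 'd' 10 → fail=11;  out {2}∪∅={2}
  n15('cae'): parent n14 fail=18; on 'e' 18→0 → fail=1;  out ∅∪∅=∅
  n21('beb'): parent n20 fail=1; on 'b' 1→0 → fail=19;  out ∅∪∅=∅
  n25('bcc'): parent n24 fail=13; on 'c' 13→0 → fail=13;  out ∅∪∅=∅
  n4('edab'): parent n3 fail=18; on 'b' 18→0 → fail=19;  out ∅∪∅=∅
  n9('eccd'): parent n8 fail=13; on 'd' 13→0 → fail=10;  out {1}∪∅={1}
  n16('caed'): parent n15 fail=1; on 'd' 1 → fail=2;  out ∅∪∅=∅
  n22('bebc'): parent n21 fail=19; on 'c' 19 → fail=24;  out ∅∪∅=∅
  n26('bcca'): parent n25 fail=13; on 'a' 13 → fail=14;  out {6}∪{4}={4,6}
  n5('edabd'): parent n4 fail=19; on 'd' 19→0 → fail=10;  out ∅∪∅=∅
  n17('caedb'): parent n16 fail=2; on 'b' 2→10→0 → fail=19;  out {3}∪∅={3}
  n23('bebcb'): parent n22 fail=24; on 'b' 24→13 → fail=27;  out {5}∪{7}={5,7}
  n6('edabdb'): parent n5 fail=10; on 'b' 10→0 → fail=19;  out {0}∪∅={0}

Run:
pos 0 'a': at 18  emit P4@[0:0]
pos 1 'b': at 19 (via fail)
pos 2 'e': at 20
pos 3 'd': at 2 (via fail)
pos 4 'd': at 11 (via fail)
pos 5 'c': at 13 (via fail)
pos 6 'e': at 1 (via fail)
pos 7 'd': at 2
pos 8 'a': at 3  emit P4@[8:8]
pos 9 'b': at 4
pos 10 'd': at 5
pos 11 'b': at 6  emit P0@[6:11]
pos 12 'a': at 18 (via fail)  emit P4@[12:12]
pos 13 'd': at 10 (via fail)
pos 14 'c': at 13 (via fail)
pos 15 'a': at 14  emit P4@[15:15]
pos 16 'e': at 15
pos 17 'd': at 16
pos 18 'b': at 17  emit P3@[14:18]
pos 19 'a': at 18 (via fail)  emit P4@[19:19]
pos 20 'd': at 10 (via fail)
pos 21 'd': at 11
pos 22 'd': at 12  emit P2@[20:22]
pos 23 'd': at 12 (via fail)  emit P2@[21:23]
pos 24 'c': at 13 (via fail)
pos 25 'c': at 13 (via fail)
pos 26 'e': at 1 (via fail)
pos 27 'd': at 2
pos 28 'a': at 3  emit P4@[28:28]
pos 29 'b': at 4
pos 30 'd': at 5
pos 31 'b': at 6  emit P0@[26:31]
pos 32 'c': at 24 (via fail)
pos 33 'c': at 25
pos 34 'b': at 27 (via fail)  emit P7@[33:34]
pos 35 'd': at 10 (via fail)
pos 36 'b': at 19 (via fail)
pos 37 'b': at 19 (via fail)
pos 38 'e': at 20
pos 39 'b': at 21
pos 40 'c': at 22
pos 41 'b': at 23  emit P5@[37:41],P7@[40:41]
pos 42 'e': at 20 (via fail)
pos 43 'e': at 1 (via fail)
pos 44 'd': at 2
pos 45 'b': at 19 (via fail)
pos 46 'e': at 20
pos 47 'b': at 21
pos 48 'c': at 22
pos 49 'b': at 23  emit P5@[45:49],P7@[48:49]
pos 50 'e': at 20 (via fail)
pos 51 'd': at 2 (via fail)
pos 52 'a': at 3  emit P4@[52:52]
pos 53 'b': at 4
pos 54 'd': at 5
pos 55 'b': at 6  emit P0@[50:55]
pos 56 'd': at 10 (via fail)
pos 57 'd': at 11
pos 58 'c': at 13 (via fail)
pos 59 'e': at 1 (via fail)
pos 60 'e': at 1 (via fail)
pos 61 'd': at 2
pos 62 'a': at 3  emit P4@[62:62]
pos 63 'b': at 4
pos 64 'd': at 5
pos 65 'b': at 6  emit P0@[60:65]
pos 66 'c': at 24 (via fail)
pos 67 'b': at 27 (via fail)  emit P7@[66:67]
pos 68 'e': at 20 (via fail)
pos 69 'b': at 21
pos 70 'c': at 22
pos 71 'b': at 23  emit P5@[67:71],P7@[70:71]
pos 72 'b': at 19 (via fail)
pos 73 'a': at 18 (via fail)  emit P4@[73:73]
pos 74 'a': at 18 (via fail)  emit P4@[74:74]
pos 75 'c': at 13 (via fail)

Matches: [[0,4],[8,4],[11,0],[12,4],[15,4],[18,3],[19,4],[22,2],[23,2],[28,4],[31,0],[34,7],[41,5],[41,7],[49,5],[49,7],[52,4],[55,0],[62,4],[65,0],[67,7],[71,5],[71,7],[73,4],[74,4]]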